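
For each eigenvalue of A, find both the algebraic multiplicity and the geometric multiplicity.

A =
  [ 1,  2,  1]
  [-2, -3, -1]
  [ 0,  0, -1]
λ = -1: alg = 3, geom = 2

Step 1 — factor the characteristic polynomial to read off the algebraic multiplicities:
  χ_A(x) = (x + 1)^3

Step 2 — compute geometric multiplicities via the rank-nullity identity g(λ) = n − rank(A − λI):
  rank(A − (-1)·I) = 1, so dim ker(A − (-1)·I) = n − 1 = 2

Summary:
  λ = -1: algebraic multiplicity = 3, geometric multiplicity = 2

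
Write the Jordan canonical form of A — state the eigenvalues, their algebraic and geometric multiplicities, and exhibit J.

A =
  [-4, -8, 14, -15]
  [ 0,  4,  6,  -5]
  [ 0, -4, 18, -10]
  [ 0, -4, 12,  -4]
J_1(-4) ⊕ J_2(6) ⊕ J_1(6)

The characteristic polynomial is
  det(x·I − A) = x^4 - 14*x^3 + 36*x^2 + 216*x - 864 = (x - 6)^3*(x + 4)

Eigenvalues and multiplicities (the geometric multiplicity of λ is n − rank(A − λI), which equals the number of Jordan blocks for λ):
  λ = -4: algebraic multiplicity = 1, geometric multiplicity = 1
  λ = 6: algebraic multiplicity = 3, geometric multiplicity = 2

Determining the block sizes for each eigenvalue:
  λ = -4: one block (gm = 1), so the single block has size am = 1 → block sizes [1]
  λ = 6: 2 blocks summing to 3 forces exactly one block of size 2 and the rest size 1 → block sizes [2, 1]

Assembling the blocks gives a Jordan form
J =
  [-4, 0, 0, 0]
  [ 0, 6, 1, 0]
  [ 0, 0, 6, 0]
  [ 0, 0, 0, 6]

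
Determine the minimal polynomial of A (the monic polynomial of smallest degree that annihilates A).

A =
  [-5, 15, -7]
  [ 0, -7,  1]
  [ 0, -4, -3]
x^3 + 15*x^2 + 75*x + 125

The characteristic polynomial is χ_A(x) = (x + 5)^3, so the eigenvalues are known. The minimal polynomial is
  m_A(x) = Π_λ (x − λ)^{k_λ}
where k_λ is the size of the *largest* Jordan block for λ (equivalently, the smallest k with (A − λI)^k v = 0 for every generalised eigenvector v of λ).

  λ = -5: largest Jordan block has size 3, contributing (x + 5)^3

So m_A(x) = (x + 5)^3 = x^3 + 15*x^2 + 75*x + 125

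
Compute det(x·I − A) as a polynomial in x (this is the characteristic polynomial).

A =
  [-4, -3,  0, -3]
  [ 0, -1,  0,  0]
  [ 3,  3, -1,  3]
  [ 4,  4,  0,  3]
x^4 + 3*x^3 + 3*x^2 + x

Expanding det(x·I − A) (e.g. by cofactor expansion or by noting that A is similar to its Jordan form J, which has the same characteristic polynomial as A) gives
  χ_A(x) = x^4 + 3*x^3 + 3*x^2 + x
which factors as x*(x + 1)^3. The eigenvalues (with algebraic multiplicities) are λ = -1 with multiplicity 3, λ = 0 with multiplicity 1.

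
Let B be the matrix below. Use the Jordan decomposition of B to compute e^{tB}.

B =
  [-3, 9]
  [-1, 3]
e^{tB} =
  [1 - 3*t, 9*t]
  [-t, 3*t + 1]

Strategy: write B = P · J · P⁻¹ where J is a Jordan canonical form, so e^{tB} = P · e^{tJ} · P⁻¹, and e^{tJ} can be computed block-by-block.

B has Jordan form
J =
  [0, 1]
  [0, 0]
(up to reordering of blocks).

Per-block formulas:
  For a 2×2 Jordan block J_2(0): exp(t · J_2(0)) = e^(0t)·(I + t·N), where N is the 2×2 nilpotent shift.

After assembling e^{tJ} and conjugating by P, we get:

e^{tB} =
  [1 - 3*t, 9*t]
  [-t, 3*t + 1]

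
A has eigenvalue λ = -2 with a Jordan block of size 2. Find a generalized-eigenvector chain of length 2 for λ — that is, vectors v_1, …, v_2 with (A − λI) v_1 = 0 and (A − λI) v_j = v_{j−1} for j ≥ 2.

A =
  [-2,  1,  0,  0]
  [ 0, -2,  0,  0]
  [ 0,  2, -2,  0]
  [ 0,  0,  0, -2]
A Jordan chain for λ = -2 of length 2:
v_1 = (1, 0, 2, 0)ᵀ
v_2 = (0, 1, 0, 0)ᵀ

Let N = A − (-2)·I. We want v_2 with N^2 v_2 = 0 but N^1 v_2 ≠ 0; then v_{j-1} := N · v_j for j = 2, …, 2.

Pick v_2 = (0, 1, 0, 0)ᵀ.
Then v_1 = N · v_2 = (1, 0, 2, 0)ᵀ.

Sanity check: (A − (-2)·I) v_1 = (0, 0, 0, 0)ᵀ = 0. ✓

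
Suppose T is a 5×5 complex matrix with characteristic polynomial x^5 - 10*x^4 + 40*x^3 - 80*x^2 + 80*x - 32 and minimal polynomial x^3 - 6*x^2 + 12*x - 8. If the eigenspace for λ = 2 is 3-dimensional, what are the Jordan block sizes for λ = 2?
Block sizes for λ = 2: [3, 1, 1]

Step 1 — from the characteristic polynomial, algebraic multiplicity of λ = 2 is 5. From dim ker(T − (2)·I) = 3, there are exactly 3 Jordan blocks for λ = 2.
Step 2 — from the minimal polynomial, the factor (x − 2)^3 tells us the largest block for λ = 2 has size 3.
Step 3 — with total size 5, 3 blocks, and largest block 3, the block sizes (in nonincreasing order) are [3, 1, 1].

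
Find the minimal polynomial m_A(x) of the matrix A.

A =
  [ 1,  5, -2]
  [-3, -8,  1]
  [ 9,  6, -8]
x^3 + 15*x^2 + 75*x + 125

The characteristic polynomial is χ_A(x) = (x + 5)^3, so the eigenvalues are known. The minimal polynomial is
  m_A(x) = Π_λ (x − λ)^{k_λ}
where k_λ is the size of the *largest* Jordan block for λ (equivalently, the smallest k with (A − λI)^k v = 0 for every generalised eigenvector v of λ).

  λ = -5: largest Jordan block has size 3, contributing (x + 5)^3

So m_A(x) = (x + 5)^3 = x^3 + 15*x^2 + 75*x + 125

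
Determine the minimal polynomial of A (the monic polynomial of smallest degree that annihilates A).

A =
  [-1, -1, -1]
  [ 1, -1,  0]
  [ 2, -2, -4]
x^3 + 6*x^2 + 12*x + 8

The characteristic polynomial is χ_A(x) = (x + 2)^3, so the eigenvalues are known. The minimal polynomial is
  m_A(x) = Π_λ (x − λ)^{k_λ}
where k_λ is the size of the *largest* Jordan block for λ (equivalently, the smallest k with (A − λI)^k v = 0 for every generalised eigenvector v of λ).

  λ = -2: largest Jordan block has size 3, contributing (x + 2)^3

So m_A(x) = (x + 2)^3 = x^3 + 6*x^2 + 12*x + 8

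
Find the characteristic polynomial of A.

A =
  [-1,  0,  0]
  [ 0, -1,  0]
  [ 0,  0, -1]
x^3 + 3*x^2 + 3*x + 1

Expanding det(x·I − A) (e.g. by cofactor expansion or by noting that A is similar to its Jordan form J, which has the same characteristic polynomial as A) gives
  χ_A(x) = x^3 + 3*x^2 + 3*x + 1
which factors as (x + 1)^3. The eigenvalues (with algebraic multiplicities) are λ = -1 with multiplicity 3.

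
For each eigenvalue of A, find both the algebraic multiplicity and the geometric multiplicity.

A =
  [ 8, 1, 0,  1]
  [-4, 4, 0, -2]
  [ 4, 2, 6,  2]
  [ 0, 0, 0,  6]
λ = 6: alg = 4, geom = 3

Step 1 — factor the characteristic polynomial to read off the algebraic multiplicities:
  χ_A(x) = (x - 6)^4

Step 2 — compute geometric multiplicities via the rank-nullity identity g(λ) = n − rank(A − λI):
  rank(A − (6)·I) = 1, so dim ker(A − (6)·I) = n − 1 = 3

Summary:
  λ = 6: algebraic multiplicity = 4, geometric multiplicity = 3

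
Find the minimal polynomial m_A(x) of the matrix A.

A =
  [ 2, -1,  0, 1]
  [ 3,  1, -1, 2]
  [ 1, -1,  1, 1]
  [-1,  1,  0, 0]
x^3 - 3*x^2 + 3*x - 1

The characteristic polynomial is χ_A(x) = (x - 1)^4, so the eigenvalues are known. The minimal polynomial is
  m_A(x) = Π_λ (x − λ)^{k_λ}
where k_λ is the size of the *largest* Jordan block for λ (equivalently, the smallest k with (A − λI)^k v = 0 for every generalised eigenvector v of λ).

  λ = 1: largest Jordan block has size 3, contributing (x − 1)^3

So m_A(x) = (x - 1)^3 = x^3 - 3*x^2 + 3*x - 1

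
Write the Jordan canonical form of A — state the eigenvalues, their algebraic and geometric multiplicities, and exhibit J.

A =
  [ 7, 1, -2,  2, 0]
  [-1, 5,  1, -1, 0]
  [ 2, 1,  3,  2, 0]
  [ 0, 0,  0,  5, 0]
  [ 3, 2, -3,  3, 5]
J_3(5) ⊕ J_1(5) ⊕ J_1(5)

The characteristic polynomial is
  det(x·I − A) = x^5 - 25*x^4 + 250*x^3 - 1250*x^2 + 3125*x - 3125 = (x - 5)^5

Eigenvalues and multiplicities (the geometric multiplicity of λ is n − rank(A − λI), which equals the number of Jordan blocks for λ):
  λ = 5: algebraic multiplicity = 5, geometric multiplicity = 3

Determining the block sizes for each eigenvalue:
  λ = 5: with am = 5 and gm = 3, the partition is not yet determined (e.g. several partitions of 5 into 3 parts exist). Let N = A − (5)·I. Computing rank(N^1) = 2, rank(N^2) = 1, rank(N^3) = 0; the number of blocks of size ≥ j is rank(N^{j−1}) − rank(N^j), giving [3, 1, 1]. So we have 1 block(s) of size 3, 2 block(s) of size 1 → block sizes [3, 1, 1]

Assembling the blocks gives a Jordan form
J =
  [5, 1, 0, 0, 0]
  [0, 5, 1, 0, 0]
  [0, 0, 5, 0, 0]
  [0, 0, 0, 5, 0]
  [0, 0, 0, 0, 5]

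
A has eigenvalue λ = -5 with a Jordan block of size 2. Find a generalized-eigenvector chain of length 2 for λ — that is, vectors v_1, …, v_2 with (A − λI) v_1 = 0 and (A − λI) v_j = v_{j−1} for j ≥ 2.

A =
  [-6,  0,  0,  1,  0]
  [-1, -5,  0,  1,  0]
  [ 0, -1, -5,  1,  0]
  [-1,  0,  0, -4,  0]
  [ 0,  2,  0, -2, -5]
A Jordan chain for λ = -5 of length 2:
v_1 = (-1, -1, 0, -1, 0)ᵀ
v_2 = (1, 0, 0, 0, 0)ᵀ

Let N = A − (-5)·I. We want v_2 with N^2 v_2 = 0 but N^1 v_2 ≠ 0; then v_{j-1} := N · v_j for j = 2, …, 2.

Pick v_2 = (1, 0, 0, 0, 0)ᵀ.
Then v_1 = N · v_2 = (-1, -1, 0, -1, 0)ᵀ.

Sanity check: (A − (-5)·I) v_1 = (0, 0, 0, 0, 0)ᵀ = 0. ✓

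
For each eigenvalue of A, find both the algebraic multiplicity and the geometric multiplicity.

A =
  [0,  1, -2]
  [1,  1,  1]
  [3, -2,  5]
λ = 2: alg = 3, geom = 1

Step 1 — factor the characteristic polynomial to read off the algebraic multiplicities:
  χ_A(x) = (x - 2)^3

Step 2 — compute geometric multiplicities via the rank-nullity identity g(λ) = n − rank(A − λI):
  rank(A − (2)·I) = 2, so dim ker(A − (2)·I) = n − 2 = 1

Summary:
  λ = 2: algebraic multiplicity = 3, geometric multiplicity = 1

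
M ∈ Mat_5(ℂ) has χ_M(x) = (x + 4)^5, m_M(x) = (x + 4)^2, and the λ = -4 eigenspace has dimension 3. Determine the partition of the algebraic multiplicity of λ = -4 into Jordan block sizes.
Block sizes for λ = -4: [2, 2, 1]

Step 1 — from the characteristic polynomial, algebraic multiplicity of λ = -4 is 5. From dim ker(M − (-4)·I) = 3, there are exactly 3 Jordan blocks for λ = -4.
Step 2 — from the minimal polynomial, the factor (x + 4)^2 tells us the largest block for λ = -4 has size 2.
Step 3 — with total size 5, 3 blocks, and largest block 2, the block sizes (in nonincreasing order) are [2, 2, 1].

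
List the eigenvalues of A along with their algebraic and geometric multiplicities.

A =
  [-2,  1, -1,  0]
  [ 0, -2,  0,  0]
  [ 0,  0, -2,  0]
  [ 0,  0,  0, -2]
λ = -2: alg = 4, geom = 3

Step 1 — factor the characteristic polynomial to read off the algebraic multiplicities:
  χ_A(x) = (x + 2)^4

Step 2 — compute geometric multiplicities via the rank-nullity identity g(λ) = n − rank(A − λI):
  rank(A − (-2)·I) = 1, so dim ker(A − (-2)·I) = n − 1 = 3

Summary:
  λ = -2: algebraic multiplicity = 4, geometric multiplicity = 3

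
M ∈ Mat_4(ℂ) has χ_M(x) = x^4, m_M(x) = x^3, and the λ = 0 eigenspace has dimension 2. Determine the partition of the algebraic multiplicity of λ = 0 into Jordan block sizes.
Block sizes for λ = 0: [3, 1]

Step 1 — from the characteristic polynomial, algebraic multiplicity of λ = 0 is 4. From dim ker(M − (0)·I) = 2, there are exactly 2 Jordan blocks for λ = 0.
Step 2 — from the minimal polynomial, the factor (x − 0)^3 tells us the largest block for λ = 0 has size 3.
Step 3 — with total size 4, 2 blocks, and largest block 3, the block sizes (in nonincreasing order) are [3, 1].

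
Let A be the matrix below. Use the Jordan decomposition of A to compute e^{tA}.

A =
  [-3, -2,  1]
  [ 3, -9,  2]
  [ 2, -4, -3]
e^{tA} =
  [2*t*exp(-5*t) + exp(-5*t), -2*t*exp(-5*t), t*exp(-5*t)]
  [-t^2*exp(-5*t) + 3*t*exp(-5*t), t^2*exp(-5*t) - 4*t*exp(-5*t) + exp(-5*t), -t^2*exp(-5*t)/2 + 2*t*exp(-5*t)]
  [-2*t^2*exp(-5*t) + 2*t*exp(-5*t), 2*t^2*exp(-5*t) - 4*t*exp(-5*t), -t^2*exp(-5*t) + 2*t*exp(-5*t) + exp(-5*t)]

Strategy: write A = P · J · P⁻¹ where J is a Jordan canonical form, so e^{tA} = P · e^{tJ} · P⁻¹, and e^{tJ} can be computed block-by-block.

A has Jordan form
J =
  [-5,  1,  0]
  [ 0, -5,  1]
  [ 0,  0, -5]
(up to reordering of blocks).

Per-block formulas:
  For a 3×3 Jordan block J_3(-5): exp(t · J_3(-5)) = e^(-5t)·(I + t·N + (t^2/2)·N^2), where N is the 3×3 nilpotent shift.

After assembling e^{tJ} and conjugating by P, we get:

e^{tA} =
  [2*t*exp(-5*t) + exp(-5*t), -2*t*exp(-5*t), t*exp(-5*t)]
  [-t^2*exp(-5*t) + 3*t*exp(-5*t), t^2*exp(-5*t) - 4*t*exp(-5*t) + exp(-5*t), -t^2*exp(-5*t)/2 + 2*t*exp(-5*t)]
  [-2*t^2*exp(-5*t) + 2*t*exp(-5*t), 2*t^2*exp(-5*t) - 4*t*exp(-5*t), -t^2*exp(-5*t) + 2*t*exp(-5*t) + exp(-5*t)]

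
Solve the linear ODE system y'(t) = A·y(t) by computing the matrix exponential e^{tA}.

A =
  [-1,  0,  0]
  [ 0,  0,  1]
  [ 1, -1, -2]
e^{tA} =
  [exp(-t), 0, 0]
  [t^2*exp(-t)/2, t*exp(-t) + exp(-t), t*exp(-t)]
  [-t^2*exp(-t)/2 + t*exp(-t), -t*exp(-t), -t*exp(-t) + exp(-t)]

Strategy: write A = P · J · P⁻¹ where J is a Jordan canonical form, so e^{tA} = P · e^{tJ} · P⁻¹, and e^{tJ} can be computed block-by-block.

A has Jordan form
J =
  [-1,  1,  0]
  [ 0, -1,  1]
  [ 0,  0, -1]
(up to reordering of blocks).

Per-block formulas:
  For a 3×3 Jordan block J_3(-1): exp(t · J_3(-1)) = e^(-1t)·(I + t·N + (t^2/2)·N^2), where N is the 3×3 nilpotent shift.

After assembling e^{tJ} and conjugating by P, we get:

e^{tA} =
  [exp(-t), 0, 0]
  [t^2*exp(-t)/2, t*exp(-t) + exp(-t), t*exp(-t)]
  [-t^2*exp(-t)/2 + t*exp(-t), -t*exp(-t), -t*exp(-t) + exp(-t)]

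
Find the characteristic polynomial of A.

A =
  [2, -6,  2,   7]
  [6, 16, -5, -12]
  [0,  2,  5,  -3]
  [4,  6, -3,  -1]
x^4 - 22*x^3 + 180*x^2 - 648*x + 864

Expanding det(x·I − A) (e.g. by cofactor expansion or by noting that A is similar to its Jordan form J, which has the same characteristic polynomial as A) gives
  χ_A(x) = x^4 - 22*x^3 + 180*x^2 - 648*x + 864
which factors as (x - 6)^3*(x - 4). The eigenvalues (with algebraic multiplicities) are λ = 4 with multiplicity 1, λ = 6 with multiplicity 3.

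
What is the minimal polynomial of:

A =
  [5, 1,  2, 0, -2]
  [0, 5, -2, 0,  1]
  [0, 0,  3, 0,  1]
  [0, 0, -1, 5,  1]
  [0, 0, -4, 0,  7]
x^3 - 15*x^2 + 75*x - 125

The characteristic polynomial is χ_A(x) = (x - 5)^5, so the eigenvalues are known. The minimal polynomial is
  m_A(x) = Π_λ (x − λ)^{k_λ}
where k_λ is the size of the *largest* Jordan block for λ (equivalently, the smallest k with (A − λI)^k v = 0 for every generalised eigenvector v of λ).

  λ = 5: largest Jordan block has size 3, contributing (x − 5)^3

So m_A(x) = (x - 5)^3 = x^3 - 15*x^2 + 75*x - 125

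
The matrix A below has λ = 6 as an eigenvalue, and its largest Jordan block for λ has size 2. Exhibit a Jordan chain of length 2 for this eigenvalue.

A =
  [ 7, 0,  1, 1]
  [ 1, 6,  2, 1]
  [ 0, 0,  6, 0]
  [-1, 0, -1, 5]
A Jordan chain for λ = 6 of length 2:
v_1 = (1, 1, 0, -1)ᵀ
v_2 = (1, 0, 0, 0)ᵀ

Let N = A − (6)·I. We want v_2 with N^2 v_2 = 0 but N^1 v_2 ≠ 0; then v_{j-1} := N · v_j for j = 2, …, 2.

Pick v_2 = (1, 0, 0, 0)ᵀ.
Then v_1 = N · v_2 = (1, 1, 0, -1)ᵀ.

Sanity check: (A − (6)·I) v_1 = (0, 0, 0, 0)ᵀ = 0. ✓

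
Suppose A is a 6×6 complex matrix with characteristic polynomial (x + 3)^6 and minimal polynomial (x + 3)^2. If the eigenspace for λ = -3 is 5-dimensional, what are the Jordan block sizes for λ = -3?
Block sizes for λ = -3: [2, 1, 1, 1, 1]

Step 1 — from the characteristic polynomial, algebraic multiplicity of λ = -3 is 6. From dim ker(A − (-3)·I) = 5, there are exactly 5 Jordan blocks for λ = -3.
Step 2 — from the minimal polynomial, the factor (x + 3)^2 tells us the largest block for λ = -3 has size 2.
Step 3 — with total size 6, 5 blocks, and largest block 2, the block sizes (in nonincreasing order) are [2, 1, 1, 1, 1].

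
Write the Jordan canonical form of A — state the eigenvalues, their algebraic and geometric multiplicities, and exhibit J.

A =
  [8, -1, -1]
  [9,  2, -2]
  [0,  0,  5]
J_3(5)

The characteristic polynomial is
  det(x·I − A) = x^3 - 15*x^2 + 75*x - 125 = (x - 5)^3

Eigenvalues and multiplicities (the geometric multiplicity of λ is n − rank(A − λI), which equals the number of Jordan blocks for λ):
  λ = 5: algebraic multiplicity = 3, geometric multiplicity = 1

Determining the block sizes for each eigenvalue:
  λ = 5: one block (gm = 1), so the single block has size am = 3 → block sizes [3]

Assembling the blocks gives a Jordan form
J =
  [5, 1, 0]
  [0, 5, 1]
  [0, 0, 5]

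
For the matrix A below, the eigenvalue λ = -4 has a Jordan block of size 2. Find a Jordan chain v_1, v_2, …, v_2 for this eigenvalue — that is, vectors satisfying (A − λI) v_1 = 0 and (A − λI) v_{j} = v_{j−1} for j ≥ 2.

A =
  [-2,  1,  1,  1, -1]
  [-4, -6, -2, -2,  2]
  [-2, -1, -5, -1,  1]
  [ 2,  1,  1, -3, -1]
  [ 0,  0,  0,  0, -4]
A Jordan chain for λ = -4 of length 2:
v_1 = (2, -4, -2, 2, 0)ᵀ
v_2 = (1, 0, 0, 0, 0)ᵀ

Let N = A − (-4)·I. We want v_2 with N^2 v_2 = 0 but N^1 v_2 ≠ 0; then v_{j-1} := N · v_j for j = 2, …, 2.

Pick v_2 = (1, 0, 0, 0, 0)ᵀ.
Then v_1 = N · v_2 = (2, -4, -2, 2, 0)ᵀ.

Sanity check: (A − (-4)·I) v_1 = (0, 0, 0, 0, 0)ᵀ = 0. ✓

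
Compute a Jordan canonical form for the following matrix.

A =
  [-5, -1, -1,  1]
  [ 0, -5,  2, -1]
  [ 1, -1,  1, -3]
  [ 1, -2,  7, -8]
J_1(-5) ⊕ J_2(-4) ⊕ J_1(-4)

The characteristic polynomial is
  det(x·I − A) = x^4 + 17*x^3 + 108*x^2 + 304*x + 320 = (x + 4)^3*(x + 5)

Eigenvalues and multiplicities (the geometric multiplicity of λ is n − rank(A − λI), which equals the number of Jordan blocks for λ):
  λ = -5: algebraic multiplicity = 1, geometric multiplicity = 1
  λ = -4: algebraic multiplicity = 3, geometric multiplicity = 2

Determining the block sizes for each eigenvalue:
  λ = -5: one block (gm = 1), so the single block has size am = 1 → block sizes [1]
  λ = -4: 2 blocks summing to 3 forces exactly one block of size 2 and the rest size 1 → block sizes [2, 1]

Assembling the blocks gives a Jordan form
J =
  [-5,  0,  0,  0]
  [ 0, -4,  1,  0]
  [ 0,  0, -4,  0]
  [ 0,  0,  0, -4]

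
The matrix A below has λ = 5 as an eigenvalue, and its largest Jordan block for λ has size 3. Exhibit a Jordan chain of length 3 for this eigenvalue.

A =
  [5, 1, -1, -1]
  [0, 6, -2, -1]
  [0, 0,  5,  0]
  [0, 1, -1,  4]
A Jordan chain for λ = 5 of length 3:
v_1 = (-1, -1, 0, -1)ᵀ
v_2 = (-1, -2, 0, -1)ᵀ
v_3 = (0, 0, 1, 0)ᵀ

Let N = A − (5)·I. We want v_3 with N^3 v_3 = 0 but N^2 v_3 ≠ 0; then v_{j-1} := N · v_j for j = 3, …, 2.

Pick v_3 = (0, 0, 1, 0)ᵀ.
Then v_2 = N · v_3 = (-1, -2, 0, -1)ᵀ.
Then v_1 = N · v_2 = (-1, -1, 0, -1)ᵀ.

Sanity check: (A − (5)·I) v_1 = (0, 0, 0, 0)ᵀ = 0. ✓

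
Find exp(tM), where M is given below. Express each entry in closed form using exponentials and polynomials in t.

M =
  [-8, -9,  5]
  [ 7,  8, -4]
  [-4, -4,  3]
e^{tM} =
  [-t^2*exp(t) - 9*t*exp(t) + exp(t), -t^2*exp(t) - 9*t*exp(t), t^2*exp(t)/2 + 5*t*exp(t)]
  [t^2*exp(t) + 7*t*exp(t), t^2*exp(t) + 7*t*exp(t) + exp(t), -t^2*exp(t)/2 - 4*t*exp(t)]
  [-4*t*exp(t), -4*t*exp(t), 2*t*exp(t) + exp(t)]

Strategy: write M = P · J · P⁻¹ where J is a Jordan canonical form, so e^{tM} = P · e^{tJ} · P⁻¹, and e^{tJ} can be computed block-by-block.

M has Jordan form
J =
  [1, 1, 0]
  [0, 1, 1]
  [0, 0, 1]
(up to reordering of blocks).

Per-block formulas:
  For a 3×3 Jordan block J_3(1): exp(t · J_3(1)) = e^(1t)·(I + t·N + (t^2/2)·N^2), where N is the 3×3 nilpotent shift.

After assembling e^{tJ} and conjugating by P, we get:

e^{tM} =
  [-t^2*exp(t) - 9*t*exp(t) + exp(t), -t^2*exp(t) - 9*t*exp(t), t^2*exp(t)/2 + 5*t*exp(t)]
  [t^2*exp(t) + 7*t*exp(t), t^2*exp(t) + 7*t*exp(t) + exp(t), -t^2*exp(t)/2 - 4*t*exp(t)]
  [-4*t*exp(t), -4*t*exp(t), 2*t*exp(t) + exp(t)]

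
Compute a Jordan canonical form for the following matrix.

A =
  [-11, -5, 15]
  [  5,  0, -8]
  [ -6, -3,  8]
J_3(-1)

The characteristic polynomial is
  det(x·I − A) = x^3 + 3*x^2 + 3*x + 1 = (x + 1)^3

Eigenvalues and multiplicities (the geometric multiplicity of λ is n − rank(A − λI), which equals the number of Jordan blocks for λ):
  λ = -1: algebraic multiplicity = 3, geometric multiplicity = 1

Determining the block sizes for each eigenvalue:
  λ = -1: one block (gm = 1), so the single block has size am = 3 → block sizes [3]

Assembling the blocks gives a Jordan form
J =
  [-1,  1,  0]
  [ 0, -1,  1]
  [ 0,  0, -1]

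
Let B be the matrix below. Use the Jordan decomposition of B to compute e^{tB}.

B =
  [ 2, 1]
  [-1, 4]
e^{tB} =
  [-t*exp(3*t) + exp(3*t), t*exp(3*t)]
  [-t*exp(3*t), t*exp(3*t) + exp(3*t)]

Strategy: write B = P · J · P⁻¹ where J is a Jordan canonical form, so e^{tB} = P · e^{tJ} · P⁻¹, and e^{tJ} can be computed block-by-block.

B has Jordan form
J =
  [3, 1]
  [0, 3]
(up to reordering of blocks).

Per-block formulas:
  For a 2×2 Jordan block J_2(3): exp(t · J_2(3)) = e^(3t)·(I + t·N), where N is the 2×2 nilpotent shift.

After assembling e^{tJ} and conjugating by P, we get:

e^{tB} =
  [-t*exp(3*t) + exp(3*t), t*exp(3*t)]
  [-t*exp(3*t), t*exp(3*t) + exp(3*t)]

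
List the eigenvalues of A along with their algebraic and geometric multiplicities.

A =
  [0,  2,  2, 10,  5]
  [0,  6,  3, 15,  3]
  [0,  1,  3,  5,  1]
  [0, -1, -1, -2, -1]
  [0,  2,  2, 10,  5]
λ = 0: alg = 1, geom = 1; λ = 3: alg = 4, geom = 2

Step 1 — factor the characteristic polynomial to read off the algebraic multiplicities:
  χ_A(x) = x*(x - 3)^4

Step 2 — compute geometric multiplicities via the rank-nullity identity g(λ) = n − rank(A − λI):
  rank(A − (0)·I) = 4, so dim ker(A − (0)·I) = n − 4 = 1
  rank(A − (3)·I) = 3, so dim ker(A − (3)·I) = n − 3 = 2

Summary:
  λ = 0: algebraic multiplicity = 1, geometric multiplicity = 1
  λ = 3: algebraic multiplicity = 4, geometric multiplicity = 2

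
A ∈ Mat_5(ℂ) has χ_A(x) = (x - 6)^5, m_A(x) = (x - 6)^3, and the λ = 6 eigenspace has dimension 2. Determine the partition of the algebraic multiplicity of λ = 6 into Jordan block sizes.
Block sizes for λ = 6: [3, 2]

Step 1 — from the characteristic polynomial, algebraic multiplicity of λ = 6 is 5. From dim ker(A − (6)·I) = 2, there are exactly 2 Jordan blocks for λ = 6.
Step 2 — from the minimal polynomial, the factor (x − 6)^3 tells us the largest block for λ = 6 has size 3.
Step 3 — with total size 5, 2 blocks, and largest block 3, the block sizes (in nonincreasing order) are [3, 2].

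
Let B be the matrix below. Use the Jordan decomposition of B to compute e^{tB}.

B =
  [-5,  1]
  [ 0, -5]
e^{tB} =
  [exp(-5*t), t*exp(-5*t)]
  [0, exp(-5*t)]

Strategy: write B = P · J · P⁻¹ where J is a Jordan canonical form, so e^{tB} = P · e^{tJ} · P⁻¹, and e^{tJ} can be computed block-by-block.

B has Jordan form
J =
  [-5,  1]
  [ 0, -5]
(up to reordering of blocks).

Per-block formulas:
  For a 2×2 Jordan block J_2(-5): exp(t · J_2(-5)) = e^(-5t)·(I + t·N), where N is the 2×2 nilpotent shift.

After assembling e^{tJ} and conjugating by P, we get:

e^{tB} =
  [exp(-5*t), t*exp(-5*t)]
  [0, exp(-5*t)]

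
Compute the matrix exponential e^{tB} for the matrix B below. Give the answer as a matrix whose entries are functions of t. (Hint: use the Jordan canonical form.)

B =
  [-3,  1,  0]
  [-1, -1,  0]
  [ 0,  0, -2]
e^{tB} =
  [-t*exp(-2*t) + exp(-2*t), t*exp(-2*t), 0]
  [-t*exp(-2*t), t*exp(-2*t) + exp(-2*t), 0]
  [0, 0, exp(-2*t)]

Strategy: write B = P · J · P⁻¹ where J is a Jordan canonical form, so e^{tB} = P · e^{tJ} · P⁻¹, and e^{tJ} can be computed block-by-block.

B has Jordan form
J =
  [-2,  1,  0]
  [ 0, -2,  0]
  [ 0,  0, -2]
(up to reordering of blocks).

Per-block formulas:
  For a 1×1 block at λ = -2: exp(t · [-2]) = [e^(-2t)].
  For a 2×2 Jordan block J_2(-2): exp(t · J_2(-2)) = e^(-2t)·(I + t·N), where N is the 2×2 nilpotent shift.

After assembling e^{tJ} and conjugating by P, we get:

e^{tB} =
  [-t*exp(-2*t) + exp(-2*t), t*exp(-2*t), 0]
  [-t*exp(-2*t), t*exp(-2*t) + exp(-2*t), 0]
  [0, 0, exp(-2*t)]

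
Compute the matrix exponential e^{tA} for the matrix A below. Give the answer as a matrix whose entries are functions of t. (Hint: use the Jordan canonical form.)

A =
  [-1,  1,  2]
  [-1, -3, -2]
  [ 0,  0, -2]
e^{tA} =
  [t*exp(-2*t) + exp(-2*t), t*exp(-2*t), 2*t*exp(-2*t)]
  [-t*exp(-2*t), -t*exp(-2*t) + exp(-2*t), -2*t*exp(-2*t)]
  [0, 0, exp(-2*t)]

Strategy: write A = P · J · P⁻¹ where J is a Jordan canonical form, so e^{tA} = P · e^{tJ} · P⁻¹, and e^{tJ} can be computed block-by-block.

A has Jordan form
J =
  [-2,  1,  0]
  [ 0, -2,  0]
  [ 0,  0, -2]
(up to reordering of blocks).

Per-block formulas:
  For a 1×1 block at λ = -2: exp(t · [-2]) = [e^(-2t)].
  For a 2×2 Jordan block J_2(-2): exp(t · J_2(-2)) = e^(-2t)·(I + t·N), where N is the 2×2 nilpotent shift.

After assembling e^{tJ} and conjugating by P, we get:

e^{tA} =
  [t*exp(-2*t) + exp(-2*t), t*exp(-2*t), 2*t*exp(-2*t)]
  [-t*exp(-2*t), -t*exp(-2*t) + exp(-2*t), -2*t*exp(-2*t)]
  [0, 0, exp(-2*t)]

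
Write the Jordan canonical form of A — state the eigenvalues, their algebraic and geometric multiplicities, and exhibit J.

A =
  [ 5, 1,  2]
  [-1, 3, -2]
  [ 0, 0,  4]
J_2(4) ⊕ J_1(4)

The characteristic polynomial is
  det(x·I − A) = x^3 - 12*x^2 + 48*x - 64 = (x - 4)^3

Eigenvalues and multiplicities (the geometric multiplicity of λ is n − rank(A − λI), which equals the number of Jordan blocks for λ):
  λ = 4: algebraic multiplicity = 3, geometric multiplicity = 2

Determining the block sizes for each eigenvalue:
  λ = 4: 2 blocks summing to 3 forces exactly one block of size 2 and the rest size 1 → block sizes [2, 1]

Assembling the blocks gives a Jordan form
J =
  [4, 1, 0]
  [0, 4, 0]
  [0, 0, 4]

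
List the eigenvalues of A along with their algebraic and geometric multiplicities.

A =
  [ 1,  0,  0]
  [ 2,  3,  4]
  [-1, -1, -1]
λ = 1: alg = 3, geom = 2

Step 1 — factor the characteristic polynomial to read off the algebraic multiplicities:
  χ_A(x) = (x - 1)^3

Step 2 — compute geometric multiplicities via the rank-nullity identity g(λ) = n − rank(A − λI):
  rank(A − (1)·I) = 1, so dim ker(A − (1)·I) = n − 1 = 2

Summary:
  λ = 1: algebraic multiplicity = 3, geometric multiplicity = 2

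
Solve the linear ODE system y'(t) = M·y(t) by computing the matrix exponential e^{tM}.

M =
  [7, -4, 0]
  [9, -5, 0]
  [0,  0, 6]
e^{tM} =
  [6*t*exp(t) + exp(t), -4*t*exp(t), 0]
  [9*t*exp(t), -6*t*exp(t) + exp(t), 0]
  [0, 0, exp(6*t)]

Strategy: write M = P · J · P⁻¹ where J is a Jordan canonical form, so e^{tM} = P · e^{tJ} · P⁻¹, and e^{tJ} can be computed block-by-block.

M has Jordan form
J =
  [1, 1, 0]
  [0, 1, 0]
  [0, 0, 6]
(up to reordering of blocks).

Per-block formulas:
  For a 1×1 block at λ = 6: exp(t · [6]) = [e^(6t)].
  For a 2×2 Jordan block J_2(1): exp(t · J_2(1)) = e^(1t)·(I + t·N), where N is the 2×2 nilpotent shift.

After assembling e^{tJ} and conjugating by P, we get:

e^{tM} =
  [6*t*exp(t) + exp(t), -4*t*exp(t), 0]
  [9*t*exp(t), -6*t*exp(t) + exp(t), 0]
  [0, 0, exp(6*t)]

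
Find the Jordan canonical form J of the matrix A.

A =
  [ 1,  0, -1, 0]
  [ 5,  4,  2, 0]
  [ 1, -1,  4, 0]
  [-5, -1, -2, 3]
J_3(3) ⊕ J_1(3)

The characteristic polynomial is
  det(x·I − A) = x^4 - 12*x^3 + 54*x^2 - 108*x + 81 = (x - 3)^4

Eigenvalues and multiplicities (the geometric multiplicity of λ is n − rank(A − λI), which equals the number of Jordan blocks for λ):
  λ = 3: algebraic multiplicity = 4, geometric multiplicity = 2

Determining the block sizes for each eigenvalue:
  λ = 3: with am = 4 and gm = 2, the partition is not yet determined (e.g. several partitions of 4 into 2 parts exist). Let N = A − (3)·I. Computing rank(N^1) = 2, rank(N^2) = 1, rank(N^3) = 0; the number of blocks of size ≥ j is rank(N^{j−1}) − rank(N^j), giving [2, 1, 1]. So we have 1 block(s) of size 3, 1 block(s) of size 1 → block sizes [3, 1]

Assembling the blocks gives a Jordan form
J =
  [3, 1, 0, 0]
  [0, 3, 1, 0]
  [0, 0, 3, 0]
  [0, 0, 0, 3]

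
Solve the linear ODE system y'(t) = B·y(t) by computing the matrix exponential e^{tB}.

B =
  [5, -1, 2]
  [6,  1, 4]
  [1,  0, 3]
e^{tB} =
  [2*t*exp(3*t) + exp(3*t), -t*exp(3*t), 2*t*exp(3*t)]
  [2*t^2*exp(3*t) + 6*t*exp(3*t), -t^2*exp(3*t) - 2*t*exp(3*t) + exp(3*t), 2*t^2*exp(3*t) + 4*t*exp(3*t)]
  [t^2*exp(3*t) + t*exp(3*t), -t^2*exp(3*t)/2, t^2*exp(3*t) + exp(3*t)]

Strategy: write B = P · J · P⁻¹ where J is a Jordan canonical form, so e^{tB} = P · e^{tJ} · P⁻¹, and e^{tJ} can be computed block-by-block.

B has Jordan form
J =
  [3, 1, 0]
  [0, 3, 1]
  [0, 0, 3]
(up to reordering of blocks).

Per-block formulas:
  For a 3×3 Jordan block J_3(3): exp(t · J_3(3)) = e^(3t)·(I + t·N + (t^2/2)·N^2), where N is the 3×3 nilpotent shift.

After assembling e^{tJ} and conjugating by P, we get:

e^{tB} =
  [2*t*exp(3*t) + exp(3*t), -t*exp(3*t), 2*t*exp(3*t)]
  [2*t^2*exp(3*t) + 6*t*exp(3*t), -t^2*exp(3*t) - 2*t*exp(3*t) + exp(3*t), 2*t^2*exp(3*t) + 4*t*exp(3*t)]
  [t^2*exp(3*t) + t*exp(3*t), -t^2*exp(3*t)/2, t^2*exp(3*t) + exp(3*t)]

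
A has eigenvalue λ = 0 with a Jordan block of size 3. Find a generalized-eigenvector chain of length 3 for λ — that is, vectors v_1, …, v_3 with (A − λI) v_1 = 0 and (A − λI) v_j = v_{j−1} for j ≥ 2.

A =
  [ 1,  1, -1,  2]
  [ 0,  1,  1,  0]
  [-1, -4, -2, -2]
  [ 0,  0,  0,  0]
A Jordan chain for λ = 0 of length 3:
v_1 = (2, -1, 1, 0)ᵀ
v_2 = (1, 0, -1, 0)ᵀ
v_3 = (1, 0, 0, 0)ᵀ

Let N = A − (0)·I. We want v_3 with N^3 v_3 = 0 but N^2 v_3 ≠ 0; then v_{j-1} := N · v_j for j = 3, …, 2.

Pick v_3 = (1, 0, 0, 0)ᵀ.
Then v_2 = N · v_3 = (1, 0, -1, 0)ᵀ.
Then v_1 = N · v_2 = (2, -1, 1, 0)ᵀ.

Sanity check: (A − (0)·I) v_1 = (0, 0, 0, 0)ᵀ = 0. ✓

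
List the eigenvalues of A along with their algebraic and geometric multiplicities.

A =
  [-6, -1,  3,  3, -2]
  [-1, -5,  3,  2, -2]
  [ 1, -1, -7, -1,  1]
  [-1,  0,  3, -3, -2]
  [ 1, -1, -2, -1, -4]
λ = -5: alg = 5, geom = 2

Step 1 — factor the characteristic polynomial to read off the algebraic multiplicities:
  χ_A(x) = (x + 5)^5

Step 2 — compute geometric multiplicities via the rank-nullity identity g(λ) = n − rank(A − λI):
  rank(A − (-5)·I) = 3, so dim ker(A − (-5)·I) = n − 3 = 2

Summary:
  λ = -5: algebraic multiplicity = 5, geometric multiplicity = 2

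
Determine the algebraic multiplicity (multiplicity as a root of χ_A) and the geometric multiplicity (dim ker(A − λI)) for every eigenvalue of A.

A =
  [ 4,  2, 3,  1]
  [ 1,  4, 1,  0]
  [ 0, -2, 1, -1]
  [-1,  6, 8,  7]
λ = 4: alg = 4, geom = 2

Step 1 — factor the characteristic polynomial to read off the algebraic multiplicities:
  χ_A(x) = (x - 4)^4

Step 2 — compute geometric multiplicities via the rank-nullity identity g(λ) = n − rank(A − λI):
  rank(A − (4)·I) = 2, so dim ker(A − (4)·I) = n − 2 = 2

Summary:
  λ = 4: algebraic multiplicity = 4, geometric multiplicity = 2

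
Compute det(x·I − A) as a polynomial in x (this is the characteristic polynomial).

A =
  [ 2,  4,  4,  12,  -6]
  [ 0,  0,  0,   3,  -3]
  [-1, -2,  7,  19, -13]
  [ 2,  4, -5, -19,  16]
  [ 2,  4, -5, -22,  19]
x^5 - 9*x^4 + 27*x^3 - 27*x^2

Expanding det(x·I − A) (e.g. by cofactor expansion or by noting that A is similar to its Jordan form J, which has the same characteristic polynomial as A) gives
  χ_A(x) = x^5 - 9*x^4 + 27*x^3 - 27*x^2
which factors as x^2*(x - 3)^3. The eigenvalues (with algebraic multiplicities) are λ = 0 with multiplicity 2, λ = 3 with multiplicity 3.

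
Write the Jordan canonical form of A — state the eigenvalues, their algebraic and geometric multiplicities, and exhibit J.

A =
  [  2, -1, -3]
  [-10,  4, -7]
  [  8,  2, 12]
J_3(6)

The characteristic polynomial is
  det(x·I − A) = x^3 - 18*x^2 + 108*x - 216 = (x - 6)^3

Eigenvalues and multiplicities (the geometric multiplicity of λ is n − rank(A − λI), which equals the number of Jordan blocks for λ):
  λ = 6: algebraic multiplicity = 3, geometric multiplicity = 1

Determining the block sizes for each eigenvalue:
  λ = 6: one block (gm = 1), so the single block has size am = 3 → block sizes [3]

Assembling the blocks gives a Jordan form
J =
  [6, 1, 0]
  [0, 6, 1]
  [0, 0, 6]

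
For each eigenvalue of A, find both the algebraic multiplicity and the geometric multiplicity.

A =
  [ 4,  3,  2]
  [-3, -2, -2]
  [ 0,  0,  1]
λ = 1: alg = 3, geom = 2

Step 1 — factor the characteristic polynomial to read off the algebraic multiplicities:
  χ_A(x) = (x - 1)^3

Step 2 — compute geometric multiplicities via the rank-nullity identity g(λ) = n − rank(A − λI):
  rank(A − (1)·I) = 1, so dim ker(A − (1)·I) = n − 1 = 2

Summary:
  λ = 1: algebraic multiplicity = 3, geometric multiplicity = 2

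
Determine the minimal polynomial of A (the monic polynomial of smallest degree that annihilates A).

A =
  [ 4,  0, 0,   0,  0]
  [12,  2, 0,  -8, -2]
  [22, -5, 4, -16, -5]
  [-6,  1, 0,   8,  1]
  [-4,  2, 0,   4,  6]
x^3 - 16*x^2 + 84*x - 144

The characteristic polynomial is χ_A(x) = (x - 6)^2*(x - 4)^3, so the eigenvalues are known. The minimal polynomial is
  m_A(x) = Π_λ (x − λ)^{k_λ}
where k_λ is the size of the *largest* Jordan block for λ (equivalently, the smallest k with (A − λI)^k v = 0 for every generalised eigenvector v of λ).

  λ = 4: largest Jordan block has size 1, contributing (x − 4)
  λ = 6: largest Jordan block has size 2, contributing (x − 6)^2

So m_A(x) = (x - 6)^2*(x - 4) = x^3 - 16*x^2 + 84*x - 144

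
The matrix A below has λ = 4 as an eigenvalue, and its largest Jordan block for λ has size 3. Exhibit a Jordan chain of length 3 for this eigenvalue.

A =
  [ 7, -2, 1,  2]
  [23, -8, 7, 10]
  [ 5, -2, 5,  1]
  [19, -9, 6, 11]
A Jordan chain for λ = 4 of length 3:
v_1 = (4, 12, -4, 8)ᵀ
v_2 = (1, 11, 3, 10)ᵀ
v_3 = (1, 1, 0, 0)ᵀ

Let N = A − (4)·I. We want v_3 with N^3 v_3 = 0 but N^2 v_3 ≠ 0; then v_{j-1} := N · v_j for j = 3, …, 2.

Pick v_3 = (1, 1, 0, 0)ᵀ.
Then v_2 = N · v_3 = (1, 11, 3, 10)ᵀ.
Then v_1 = N · v_2 = (4, 12, -4, 8)ᵀ.

Sanity check: (A − (4)·I) v_1 = (0, 0, 0, 0)ᵀ = 0. ✓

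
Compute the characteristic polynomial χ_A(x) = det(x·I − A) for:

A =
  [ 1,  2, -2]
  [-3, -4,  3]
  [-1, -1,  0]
x^3 + 3*x^2 + 3*x + 1

Expanding det(x·I − A) (e.g. by cofactor expansion or by noting that A is similar to its Jordan form J, which has the same characteristic polynomial as A) gives
  χ_A(x) = x^3 + 3*x^2 + 3*x + 1
which factors as (x + 1)^3. The eigenvalues (with algebraic multiplicities) are λ = -1 with multiplicity 3.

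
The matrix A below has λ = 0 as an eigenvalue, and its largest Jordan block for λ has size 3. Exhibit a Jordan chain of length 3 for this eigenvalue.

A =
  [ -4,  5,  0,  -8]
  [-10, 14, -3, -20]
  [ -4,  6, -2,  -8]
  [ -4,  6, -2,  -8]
A Jordan chain for λ = 0 of length 3:
v_1 = (-2, -8, -4, -4)ᵀ
v_2 = (-4, -10, -4, -4)ᵀ
v_3 = (1, 0, 0, 0)ᵀ

Let N = A − (0)·I. We want v_3 with N^3 v_3 = 0 but N^2 v_3 ≠ 0; then v_{j-1} := N · v_j for j = 3, …, 2.

Pick v_3 = (1, 0, 0, 0)ᵀ.
Then v_2 = N · v_3 = (-4, -10, -4, -4)ᵀ.
Then v_1 = N · v_2 = (-2, -8, -4, -4)ᵀ.

Sanity check: (A − (0)·I) v_1 = (0, 0, 0, 0)ᵀ = 0. ✓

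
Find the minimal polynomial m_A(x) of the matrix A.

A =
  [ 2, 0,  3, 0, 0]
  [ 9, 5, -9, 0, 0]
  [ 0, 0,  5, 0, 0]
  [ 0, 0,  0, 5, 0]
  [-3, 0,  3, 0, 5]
x^2 - 7*x + 10

The characteristic polynomial is χ_A(x) = (x - 5)^4*(x - 2), so the eigenvalues are known. The minimal polynomial is
  m_A(x) = Π_λ (x − λ)^{k_λ}
where k_λ is the size of the *largest* Jordan block for λ (equivalently, the smallest k with (A − λI)^k v = 0 for every generalised eigenvector v of λ).

  λ = 2: largest Jordan block has size 1, contributing (x − 2)
  λ = 5: largest Jordan block has size 1, contributing (x − 5)

So m_A(x) = (x - 5)*(x - 2) = x^2 - 7*x + 10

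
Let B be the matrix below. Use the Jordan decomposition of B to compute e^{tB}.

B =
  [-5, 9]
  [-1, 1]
e^{tB} =
  [-3*t*exp(-2*t) + exp(-2*t), 9*t*exp(-2*t)]
  [-t*exp(-2*t), 3*t*exp(-2*t) + exp(-2*t)]

Strategy: write B = P · J · P⁻¹ where J is a Jordan canonical form, so e^{tB} = P · e^{tJ} · P⁻¹, and e^{tJ} can be computed block-by-block.

B has Jordan form
J =
  [-2,  1]
  [ 0, -2]
(up to reordering of blocks).

Per-block formulas:
  For a 2×2 Jordan block J_2(-2): exp(t · J_2(-2)) = e^(-2t)·(I + t·N), where N is the 2×2 nilpotent shift.

After assembling e^{tJ} and conjugating by P, we get:

e^{tB} =
  [-3*t*exp(-2*t) + exp(-2*t), 9*t*exp(-2*t)]
  [-t*exp(-2*t), 3*t*exp(-2*t) + exp(-2*t)]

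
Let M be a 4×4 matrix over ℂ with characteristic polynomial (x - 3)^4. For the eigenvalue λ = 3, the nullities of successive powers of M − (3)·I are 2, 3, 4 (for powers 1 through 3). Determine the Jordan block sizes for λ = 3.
Block sizes for λ = 3: [3, 1]

From the dimensions of kernels of powers, the number of Jordan blocks of size at least j is d_j − d_{j−1} where d_j = dim ker(N^j) (with d_0 = 0). Computing the differences gives [2, 1, 1].
The number of blocks of size exactly k is (#blocks of size ≥ k) − (#blocks of size ≥ k + 1), so the partition is: 1 block(s) of size 1, 1 block(s) of size 3.
In nonincreasing order the block sizes are [3, 1].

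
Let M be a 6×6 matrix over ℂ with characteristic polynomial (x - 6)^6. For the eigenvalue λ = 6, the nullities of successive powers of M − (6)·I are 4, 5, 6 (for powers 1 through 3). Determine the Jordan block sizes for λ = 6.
Block sizes for λ = 6: [3, 1, 1, 1]

From the dimensions of kernels of powers, the number of Jordan blocks of size at least j is d_j − d_{j−1} where d_j = dim ker(N^j) (with d_0 = 0). Computing the differences gives [4, 1, 1].
The number of blocks of size exactly k is (#blocks of size ≥ k) − (#blocks of size ≥ k + 1), so the partition is: 3 block(s) of size 1, 1 block(s) of size 3.
In nonincreasing order the block sizes are [3, 1, 1, 1].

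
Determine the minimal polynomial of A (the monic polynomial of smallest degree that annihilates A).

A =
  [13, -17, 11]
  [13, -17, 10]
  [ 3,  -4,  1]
x^3 + 3*x^2 + 3*x + 1

The characteristic polynomial is χ_A(x) = (x + 1)^3, so the eigenvalues are known. The minimal polynomial is
  m_A(x) = Π_λ (x − λ)^{k_λ}
where k_λ is the size of the *largest* Jordan block for λ (equivalently, the smallest k with (A − λI)^k v = 0 for every generalised eigenvector v of λ).

  λ = -1: largest Jordan block has size 3, contributing (x + 1)^3

So m_A(x) = (x + 1)^3 = x^3 + 3*x^2 + 3*x + 1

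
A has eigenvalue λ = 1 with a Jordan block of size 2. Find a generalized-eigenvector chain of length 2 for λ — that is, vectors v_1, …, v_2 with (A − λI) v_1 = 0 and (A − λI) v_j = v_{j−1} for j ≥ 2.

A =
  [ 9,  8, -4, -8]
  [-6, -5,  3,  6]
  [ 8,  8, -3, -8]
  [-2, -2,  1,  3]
A Jordan chain for λ = 1 of length 2:
v_1 = (8, -6, 8, -2)ᵀ
v_2 = (1, 0, 0, 0)ᵀ

Let N = A − (1)·I. We want v_2 with N^2 v_2 = 0 but N^1 v_2 ≠ 0; then v_{j-1} := N · v_j for j = 2, …, 2.

Pick v_2 = (1, 0, 0, 0)ᵀ.
Then v_1 = N · v_2 = (8, -6, 8, -2)ᵀ.

Sanity check: (A − (1)·I) v_1 = (0, 0, 0, 0)ᵀ = 0. ✓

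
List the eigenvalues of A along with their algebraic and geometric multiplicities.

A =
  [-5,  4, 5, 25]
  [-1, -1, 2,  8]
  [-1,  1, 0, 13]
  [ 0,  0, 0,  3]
λ = -2: alg = 3, geom = 1; λ = 3: alg = 1, geom = 1

Step 1 — factor the characteristic polynomial to read off the algebraic multiplicities:
  χ_A(x) = (x - 3)*(x + 2)^3

Step 2 — compute geometric multiplicities via the rank-nullity identity g(λ) = n − rank(A − λI):
  rank(A − (-2)·I) = 3, so dim ker(A − (-2)·I) = n − 3 = 1
  rank(A − (3)·I) = 3, so dim ker(A − (3)·I) = n − 3 = 1

Summary:
  λ = -2: algebraic multiplicity = 3, geometric multiplicity = 1
  λ = 3: algebraic multiplicity = 1, geometric multiplicity = 1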